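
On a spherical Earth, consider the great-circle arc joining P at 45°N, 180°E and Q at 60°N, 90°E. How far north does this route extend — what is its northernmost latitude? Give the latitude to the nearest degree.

The great circle lies in the plane with unit normal n̂ = (p₁ × p₂)/|p₁ × p₂|.
Here n̂_z ≈ -0.447; the vertex latitude is φ_max = arccos|n̂_z| ≈ 63.4°.

≈ 63°N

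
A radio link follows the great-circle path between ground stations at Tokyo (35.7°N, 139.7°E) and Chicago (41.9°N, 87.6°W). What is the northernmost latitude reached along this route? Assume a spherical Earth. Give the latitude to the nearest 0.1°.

The great circle lies in the plane with unit normal n̂ = (p₁ × p₂)/|p₁ × p₂|.
Here n̂_z ≈ +0.444; the vertex latitude is φ_max = arccos|n̂_z| ≈ 63.6°.
Check via Clairaut: cos φ_max = |cos φ₁| · sin C = cos(35.7°)·sin(33.2°) ≈ 0.444, again giving ≈ 63.6°.

≈ 63.6°N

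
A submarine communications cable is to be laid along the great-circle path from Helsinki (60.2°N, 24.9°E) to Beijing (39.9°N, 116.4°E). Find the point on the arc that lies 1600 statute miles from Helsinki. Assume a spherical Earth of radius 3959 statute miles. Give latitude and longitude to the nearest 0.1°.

≈ 61.2°N, 73.3°E

Write both endpoints as unit vectors p₁, p₂ with components (cos φ cos λ, cos φ sin λ, sin φ).
The central angle between the endpoints is δ = arccos(p₁·p₂) ≈ 0.992 rad (56.9°). The total great-circle distance is δ·R ≈ 0.992 × 3959 ≈ 3929 mi, so the target fraction is f = 1600/3929 ≈ 0.407.
Interpolate at f ≈ 0.407 with slerp weights a = sin((1−f)δ)/sin δ ≈ 0.663, b = sin(fδ)/sin δ ≈ 0.470.
p = a·p₁ + b·p₂ ≈ (0.139, 0.461, 0.876); φ = arcsin(p_z) ≈ 61.20°, λ = atan2(p_y, p_x) ≈ 73.28°.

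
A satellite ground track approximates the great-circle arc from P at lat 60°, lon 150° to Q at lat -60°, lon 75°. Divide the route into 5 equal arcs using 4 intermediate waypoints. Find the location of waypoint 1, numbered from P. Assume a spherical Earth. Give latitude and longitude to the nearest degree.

The haversine formula gives a central angle δ ≈ 2.326 rad (133.3°) between the endpoints.
Interpolate at f = 1/5 with slerp weights a = sin((1−f)δ)/sin δ ≈ 1.316, b = sin(fδ)/sin δ ≈ 0.616.
p = a·p₁ + b·p₂ ≈ (-0.490, 0.626, 0.606); φ = arcsin(p_z) ≈ 37.31°, λ = atan2(p_y, p_x) ≈ 128.04°.

≈ lat 37°, lon 128°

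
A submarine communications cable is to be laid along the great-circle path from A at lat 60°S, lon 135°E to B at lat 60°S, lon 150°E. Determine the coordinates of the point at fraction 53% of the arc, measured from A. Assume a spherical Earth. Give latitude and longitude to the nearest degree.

≈ lat 60°S, lon 143°E

Convert each endpoint to a unit vector on the sphere (x = cos φ cos λ, y = cos φ sin λ, z = sin φ).
The central angle between the endpoints is δ = arccos(p₁·p₂) ≈ 0.131 rad (7.5°).
Interpolate at f = 0.53 with slerp weights a = sin((1−f)δ)/sin δ ≈ 0.471, b = sin(fδ)/sin δ ≈ 0.531.
p = a·p₁ + b·p₂ ≈ (-0.397, 0.299, -0.868); φ = arcsin(p_z) ≈ -60.21°, λ = atan2(p_y, p_x) ≈ 142.95°.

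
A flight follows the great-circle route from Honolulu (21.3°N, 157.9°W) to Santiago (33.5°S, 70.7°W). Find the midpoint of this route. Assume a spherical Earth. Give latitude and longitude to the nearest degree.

≈ 8°S, 117°W

The haversine formula gives a central angle δ ≈ 1.734 rad (99.4°) between the endpoints.
Interpolate at f = 1/2 with slerp weights a = sin((1−f)δ)/sin δ ≈ 0.773, b = sin(fδ)/sin δ ≈ 0.773.
p = a·p₁ + b·p₂ ≈ (-0.454, -0.879, -0.146); φ = arcsin(p_z) ≈ -8.38°, λ = atan2(p_y, p_x) ≈ -117.32°.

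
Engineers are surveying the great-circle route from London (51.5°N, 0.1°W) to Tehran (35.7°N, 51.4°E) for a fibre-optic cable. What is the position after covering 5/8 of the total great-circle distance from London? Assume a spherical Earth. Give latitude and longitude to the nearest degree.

≈ 44°N, 36°E

Convert each endpoint to a unit vector on the sphere (x = cos φ cos λ, y = cos φ sin λ, z = sin φ).
The central angle between the endpoints is δ = arccos(p₁·p₂) ≈ 0.690 rad (39.5°).
Interpolate at f = 5/8 with slerp weights a = sin((1−f)δ)/sin δ ≈ 0.402, b = sin(fδ)/sin δ ≈ 0.657.
p = a·p₁ + b·p₂ ≈ (0.583, 0.416, 0.698); φ = arcsin(p_z) ≈ 44.25°, λ = atan2(p_y, p_x) ≈ 35.53°.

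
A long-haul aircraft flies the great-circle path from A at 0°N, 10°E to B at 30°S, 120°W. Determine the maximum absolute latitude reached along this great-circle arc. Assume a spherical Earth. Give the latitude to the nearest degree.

The great circle lies in the plane with unit normal n̂ = (p₁ × p₂)/|p₁ × p₂|.
Here n̂_z ≈ -0.799; the vertex latitude is φ_max = arccos|n̂_z| ≈ 37.0°.
Check via Clairaut: cos φ_max = |cos φ₁| · sin C = cos(0.0°)·sin(127.0°) ≈ 0.799, again giving ≈ 37.0°.

≈ 37°S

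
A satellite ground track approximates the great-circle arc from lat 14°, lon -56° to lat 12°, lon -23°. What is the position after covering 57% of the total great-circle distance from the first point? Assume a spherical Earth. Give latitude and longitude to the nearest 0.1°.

≈ lat 13.4°, lon -37.1°

Write both endpoints as unit vectors p₁, p₂ with components (cos φ cos λ, cos φ sin λ, sin φ).
The central angle between the endpoints is δ = arccos(p₁·p₂) ≈ 0.562 rad (32.2°).
Interpolate at f = 0.57 with slerp weights a = sin((1−f)δ)/sin δ ≈ 0.449, b = sin(fδ)/sin δ ≈ 0.591.
p = a·p₁ + b·p₂ ≈ (0.776, -0.587, 0.232); φ = arcsin(p_z) ≈ 13.39°, λ = atan2(p_y, p_x) ≈ -37.12°.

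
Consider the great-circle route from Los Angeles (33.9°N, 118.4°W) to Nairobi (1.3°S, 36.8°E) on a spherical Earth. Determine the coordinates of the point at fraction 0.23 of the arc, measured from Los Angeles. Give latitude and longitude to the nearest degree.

≈ 54°N, 82°W

Convert each endpoint to a unit vector on the sphere (x = cos φ cos λ, y = cos φ sin λ, z = sin φ).
The central angle between the endpoints is δ = arccos(p₁·p₂) ≈ 2.443 rad (140.0°).
Interpolate at f = 0.23 with slerp weights a = sin((1−f)δ)/sin δ ≈ 1.481, b = sin(fδ)/sin δ ≈ 0.829.
p = a·p₁ + b·p₂ ≈ (0.079, -0.585, 0.807); φ = arcsin(p_z) ≈ 53.82°, λ = atan2(p_y, p_x) ≈ -82.33°.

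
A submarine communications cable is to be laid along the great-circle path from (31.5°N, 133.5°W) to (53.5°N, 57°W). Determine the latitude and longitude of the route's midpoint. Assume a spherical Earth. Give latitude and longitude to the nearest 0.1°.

Convert each endpoint to a unit vector on the sphere (x = cos φ cos λ, y = cos φ sin λ, z = sin φ).
The central angle between the endpoints is δ = arccos(p₁·p₂) ≈ 1.002 rad (57.4°).
Interpolate at f = 1/2 with slerp weights a = sin((1−f)δ)/sin δ ≈ 0.570, b = sin(fδ)/sin δ ≈ 0.570.
p = a·p₁ + b·p₂ ≈ (-0.150, -0.637, 0.756); φ = arcsin(p_z) ≈ 49.13°, λ = atan2(p_y, p_x) ≈ -103.24°.

≈ (49.1°N, 103.2°W)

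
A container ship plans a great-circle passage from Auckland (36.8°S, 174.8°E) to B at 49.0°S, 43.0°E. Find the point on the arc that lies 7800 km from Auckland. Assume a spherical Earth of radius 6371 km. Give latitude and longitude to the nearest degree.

Write both endpoints as unit vectors p₁, p₂ with components (cos φ cos λ, cos φ sin λ, sin φ).
The central angle between the endpoints is δ = arccos(p₁·p₂) ≈ 1.469 rad (84.1°). The total great-circle distance is δ·R ≈ 1.469 × 6371 ≈ 9357 km, so the target fraction is f = 7800/9357 ≈ 0.834.
Interpolate at f ≈ 0.834 with slerp weights a = sin((1−f)δ)/sin δ ≈ 0.243, b = sin(fδ)/sin δ ≈ 0.945.
p = a·p₁ + b·p₂ ≈ (0.260, 0.441, -0.859); φ = arcsin(p_z) ≈ -59.23°, λ = atan2(p_y, p_x) ≈ 59.49°.

≈ 59°S, 59°E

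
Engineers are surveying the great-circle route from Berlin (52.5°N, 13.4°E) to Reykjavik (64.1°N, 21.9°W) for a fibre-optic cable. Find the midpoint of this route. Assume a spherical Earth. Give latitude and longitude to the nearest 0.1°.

Convert each endpoint to a unit vector on the sphere (x = cos φ cos λ, y = cos φ sin λ, z = sin φ).
The central angle between the endpoints is δ = arccos(p₁·p₂) ≈ 0.375 rad (21.5°).
Interpolate at f = 1/2 with slerp weights a = sin((1−f)δ)/sin δ ≈ 0.509, b = sin(fδ)/sin δ ≈ 0.509.
p = a·p₁ + b·p₂ ≈ (0.508, -0.011, 0.862); φ = arcsin(p_z) ≈ 59.49°, λ = atan2(p_y, p_x) ≈ -1.25°.

≈ 59.5°N, 1.3°W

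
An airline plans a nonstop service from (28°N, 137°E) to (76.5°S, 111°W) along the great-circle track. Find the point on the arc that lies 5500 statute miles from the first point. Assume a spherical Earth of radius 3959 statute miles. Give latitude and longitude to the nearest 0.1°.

≈ (49.0°S, 159.6°E)

Convert each endpoint to a unit vector on the sphere (x = cos φ cos λ, y = cos φ sin λ, z = sin φ).
The central angle between the endpoints is δ = arccos(p₁·p₂) ≈ 2.134 rad (122.3°). The total great-circle distance is δ·R ≈ 2.134 × 3959 ≈ 8448 mi, so the target fraction is f = 5500/8448 ≈ 0.651.
Interpolate at f ≈ 0.651 with slerp weights a = sin((1−f)δ)/sin δ ≈ 0.801, b = sin(fδ)/sin δ ≈ 1.163.
p = a·p₁ + b·p₂ ≈ (-0.615, 0.229, -0.755); φ = arcsin(p_z) ≈ -49.00°, λ = atan2(p_y, p_x) ≈ 159.57°.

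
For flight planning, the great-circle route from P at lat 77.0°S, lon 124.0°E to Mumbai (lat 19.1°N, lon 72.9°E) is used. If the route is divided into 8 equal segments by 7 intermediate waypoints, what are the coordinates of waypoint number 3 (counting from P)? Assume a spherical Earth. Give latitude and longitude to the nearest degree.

From cos δ = sin φ₁ sin φ₂ + cos φ₁ cos φ₂ cos Δλ, the central angle is δ ≈ 1.757 rad (100.7°).
Interpolate at f = 3/8 with slerp weights a = sin((1−f)δ)/sin δ ≈ 0.906, b = sin(fδ)/sin δ ≈ 0.623.
p = a·p₁ + b·p₂ ≈ (0.059, 0.732, -0.679); φ = arcsin(p_z) ≈ -42.77°, λ = atan2(p_y, p_x) ≈ 85.38°.

≈ lat 43°S, lon 85°E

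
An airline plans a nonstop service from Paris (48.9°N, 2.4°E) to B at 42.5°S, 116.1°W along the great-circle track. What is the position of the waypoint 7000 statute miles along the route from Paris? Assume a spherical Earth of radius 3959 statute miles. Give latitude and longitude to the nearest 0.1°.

Convert each endpoint to a unit vector on the sphere (x = cos φ cos λ, y = cos φ sin λ, z = sin φ).
The central angle between the endpoints is δ = arccos(p₁·p₂) ≈ 2.404 rad (137.8°). The total great-circle distance is δ·R ≈ 2.404 × 3959 ≈ 9519 mi, so the target fraction is f = 7000/9519 ≈ 0.735.
Interpolate at f ≈ 0.735 with slerp weights a = sin((1−f)δ)/sin δ ≈ 0.884, b = sin(fδ)/sin δ ≈ 1.459.
p = a·p₁ + b·p₂ ≈ (0.107, -0.942, -0.319); φ = arcsin(p_z) ≈ -18.63°, λ = atan2(p_y, p_x) ≈ -83.49°.

≈ 18.6°S, 83.5°W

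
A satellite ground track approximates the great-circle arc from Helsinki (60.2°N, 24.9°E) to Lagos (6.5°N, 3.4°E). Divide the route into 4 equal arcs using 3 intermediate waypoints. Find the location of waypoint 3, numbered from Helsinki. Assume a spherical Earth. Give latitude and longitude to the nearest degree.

Convert each endpoint to a unit vector on the sphere (x = cos φ cos λ, y = cos φ sin λ, z = sin φ).
The central angle between the endpoints is δ = arccos(p₁·p₂) ≈ 0.979 rad (56.1°).
Interpolate at f = 3/4 with slerp weights a = sin((1−f)δ)/sin δ ≈ 0.292, b = sin(fδ)/sin δ ≈ 0.807.
p = a·p₁ + b·p₂ ≈ (0.932, 0.109, 0.345); φ = arcsin(p_z) ≈ 20.17°, λ = atan2(p_y, p_x) ≈ 6.65°.

≈ (20°N, 7°E)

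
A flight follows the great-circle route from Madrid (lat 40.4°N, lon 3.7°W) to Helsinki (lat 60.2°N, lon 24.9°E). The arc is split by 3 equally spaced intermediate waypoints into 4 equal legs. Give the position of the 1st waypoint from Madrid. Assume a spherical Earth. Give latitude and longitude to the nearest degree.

≈ lat 46°N, lon 1°E

Write both endpoints as unit vectors p₁, p₂ with components (cos φ cos λ, cos φ sin λ, sin φ).
The central angle between the endpoints is δ = arccos(p₁·p₂) ≈ 0.463 rad (26.5°).
Interpolate at f = 1/4 with slerp weights a = sin((1−f)δ)/sin δ ≈ 0.762, b = sin(fδ)/sin δ ≈ 0.259.
p = a·p₁ + b·p₂ ≈ (0.696, 0.017, 0.718); φ = arcsin(p_z) ≈ 45.91°, λ = atan2(p_y, p_x) ≈ 1.37°.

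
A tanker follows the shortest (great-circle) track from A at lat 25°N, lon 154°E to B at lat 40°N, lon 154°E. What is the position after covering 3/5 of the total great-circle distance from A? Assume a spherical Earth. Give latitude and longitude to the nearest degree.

≈ lat 34°N, lon 154°E

Convert each endpoint to a unit vector on the sphere (x = cos φ cos λ, y = cos φ sin λ, z = sin φ).
The central angle between the endpoints is δ = arccos(p₁·p₂) ≈ 0.262 rad (15.0°).
Interpolate at f = 3/5 with slerp weights a = sin((1−f)δ)/sin δ ≈ 0.404, b = sin(fδ)/sin δ ≈ 0.604.
p = a·p₁ + b·p₂ ≈ (-0.745, 0.363, 0.559); φ = arcsin(p_z) ≈ 34.00°, λ = atan2(p_y, p_x) ≈ 154.00°.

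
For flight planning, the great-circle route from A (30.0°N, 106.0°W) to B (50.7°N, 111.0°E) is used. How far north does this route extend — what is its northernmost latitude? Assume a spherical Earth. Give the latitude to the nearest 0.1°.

The great circle lies in the plane with unit normal n̂ = (p₁ × p₂)/|p₁ × p₂|.
Here n̂_z ≈ -0.331; the vertex latitude is φ_max = arccos|n̂_z| ≈ 70.7°.
Check via Clairaut: cos φ_max = |cos φ₁| · sin C = cos(30.0°)·sin(22.4°) ≈ 0.331, again giving ≈ 70.7°.

≈ 70.7°N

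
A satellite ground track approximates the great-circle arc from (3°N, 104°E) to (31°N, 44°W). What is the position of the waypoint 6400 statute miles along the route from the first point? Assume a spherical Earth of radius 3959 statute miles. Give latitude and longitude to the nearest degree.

≈ (50°N, 6°E)

From cos δ = sin φ₁ sin φ₂ + cos φ₁ cos φ₂ cos Δλ, the central angle is δ ≈ 2.345 rad (134.3°). The total great-circle distance is δ·R ≈ 2.345 × 3959 ≈ 9283 mi, so the target fraction is f = 6400/9283 ≈ 0.689.
Interpolate at f ≈ 0.689 with slerp weights a = sin((1−f)δ)/sin δ ≈ 0.931, b = sin(fδ)/sin δ ≈ 1.397.
p = a·p₁ + b·p₂ ≈ (0.636, 0.070, 0.768); φ = arcsin(p_z) ≈ 50.19°, λ = atan2(p_y, p_x) ≈ 6.27°.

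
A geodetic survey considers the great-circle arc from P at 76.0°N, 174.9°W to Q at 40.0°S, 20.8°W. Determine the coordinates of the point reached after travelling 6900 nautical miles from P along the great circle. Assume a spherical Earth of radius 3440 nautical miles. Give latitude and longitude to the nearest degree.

Convert each endpoint to a unit vector on the sphere (x = cos φ cos λ, y = cos φ sin λ, z = sin φ).
The central angle between the endpoints is δ = arccos(p₁·p₂) ≈ 2.482 rad (142.2°). The total great-circle distance is δ·R ≈ 2.482 × 3440 ≈ 8539 nmi, so the target fraction is f = 6900/8539 ≈ 0.808.
Interpolate at f ≈ 0.808 with slerp weights a = sin((1−f)δ)/sin δ ≈ 0.749, b = sin(fδ)/sin δ ≈ 1.480.
p = a·p₁ + b·p₂ ≈ (0.880, -0.419, -0.225); φ = arcsin(p_z) ≈ -13.01°, λ = atan2(p_y, p_x) ≈ -25.46°.

≈ 13°S, 25°W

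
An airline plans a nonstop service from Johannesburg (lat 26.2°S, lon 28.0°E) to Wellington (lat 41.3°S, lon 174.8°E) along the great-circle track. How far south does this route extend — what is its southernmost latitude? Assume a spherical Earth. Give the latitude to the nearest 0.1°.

The great circle lies in the plane with unit normal n̂ = (p₁ × p₂)/|p₁ × p₂|.
Here n̂_z ≈ +0.384; the vertex latitude is φ_max = arccos|n̂_z| ≈ 67.4°.
Check via Clairaut: cos φ_max = |cos φ₁| · sin C = cos(26.2°)·sin(154.7°) ≈ 0.384, again giving ≈ 67.4°.

≈ 67.4°S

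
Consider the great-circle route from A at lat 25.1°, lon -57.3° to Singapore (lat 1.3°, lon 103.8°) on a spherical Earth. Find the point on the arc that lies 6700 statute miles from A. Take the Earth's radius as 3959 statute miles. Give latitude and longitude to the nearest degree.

≈ lat 41°, lon 69°

Convert each endpoint to a unit vector on the sphere (x = cos φ cos λ, y = cos φ sin λ, z = sin φ).
The central angle between the endpoints is δ = arccos(p₁·p₂) ≈ 2.581 rad (147.9°). The total great-circle distance is δ·R ≈ 2.581 × 3959 ≈ 10218 mi, so the target fraction is f = 6700/10218 ≈ 0.656.
Interpolate at f ≈ 0.656 with slerp weights a = sin((1−f)δ)/sin δ ≈ 1.460, b = sin(fδ)/sin δ ≈ 1.867.
p = a·p₁ + b·p₂ ≈ (0.269, 0.700, 0.662); φ = arcsin(p_z) ≈ 41.42°, λ = atan2(p_y, p_x) ≈ 68.98°.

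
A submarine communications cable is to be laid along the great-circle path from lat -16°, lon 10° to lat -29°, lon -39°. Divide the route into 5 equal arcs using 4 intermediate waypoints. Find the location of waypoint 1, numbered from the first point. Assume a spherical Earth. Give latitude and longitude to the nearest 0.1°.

≈ lat -19.8°, lon 1.0°

From cos δ = sin φ₁ sin φ₂ + cos φ₁ cos φ₂ cos Δλ, the central angle is δ ≈ 0.816 rad (46.7°).
Interpolate at f = 1/5 with slerp weights a = sin((1−f)δ)/sin δ ≈ 0.834, b = sin(fδ)/sin δ ≈ 0.223.
p = a·p₁ + b·p₂ ≈ (0.941, 0.016, -0.338); φ = arcsin(p_z) ≈ -19.75°, λ = atan2(p_y, p_x) ≈ 1.00°.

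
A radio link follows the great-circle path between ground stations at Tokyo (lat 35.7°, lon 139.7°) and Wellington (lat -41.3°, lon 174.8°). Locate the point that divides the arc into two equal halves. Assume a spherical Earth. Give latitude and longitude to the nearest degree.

The haversine formula gives a central angle δ ≈ 1.457 rad (83.5°) between the endpoints.
Interpolate at f = 1/2 with slerp weights a = sin((1−f)δ)/sin δ ≈ 0.670, b = sin(fδ)/sin δ ≈ 0.670.
p = a·p₁ + b·p₂ ≈ (-0.916, 0.398, -0.051); φ = arcsin(p_z) ≈ -2.94°, λ = atan2(p_y, p_x) ≈ 156.55°.

≈ lat -3°, lon 157°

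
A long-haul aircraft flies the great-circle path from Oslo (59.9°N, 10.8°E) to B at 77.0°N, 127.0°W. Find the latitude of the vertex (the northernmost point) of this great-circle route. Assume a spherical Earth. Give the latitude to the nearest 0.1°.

The great circle lies in the plane with unit normal n̂ = (p₁ × p₂)/|p₁ × p₂|.
Here n̂_z ≈ -0.116; the vertex latitude is φ_max = arccos|n̂_z| ≈ 83.3°.
Check via Clairaut: cos φ_max = |cos φ₁| · sin C = cos(59.9°)·sin(13.4°) ≈ 0.116, again giving ≈ 83.3°.

≈ 83.3°N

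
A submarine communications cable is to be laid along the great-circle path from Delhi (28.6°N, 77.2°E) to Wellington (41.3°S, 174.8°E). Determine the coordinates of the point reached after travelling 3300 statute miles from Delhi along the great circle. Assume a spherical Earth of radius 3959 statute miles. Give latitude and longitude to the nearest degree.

Convert each endpoint to a unit vector on the sphere (x = cos φ cos λ, y = cos φ sin λ, z = sin φ).
The central angle between the endpoints is δ = arccos(p₁·p₂) ≈ 1.986 rad (113.8°). The total great-circle distance is δ·R ≈ 1.986 × 3959 ≈ 7862 mi, so the target fraction is f = 3300/7862 ≈ 0.420.
Interpolate at f ≈ 0.420 with slerp weights a = sin((1−f)δ)/sin δ ≈ 0.998, b = sin(fδ)/sin δ ≈ 0.809.
p = a·p₁ + b·p₂ ≈ (-0.411, 0.910, -0.056); φ = arcsin(p_z) ≈ -3.21°, λ = atan2(p_y, p_x) ≈ 114.31°.

≈ 3°S, 114°E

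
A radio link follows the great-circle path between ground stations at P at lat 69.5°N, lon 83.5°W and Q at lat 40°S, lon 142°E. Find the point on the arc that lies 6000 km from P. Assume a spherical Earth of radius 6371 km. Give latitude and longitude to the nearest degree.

≈ lat 43°N, lon 176°E

From cos δ = sin φ₁ sin φ₂ + cos φ₁ cos φ₂ cos Δλ, the central angle is δ ≈ 2.482 rad (142.2°). The total great-circle distance is δ·R ≈ 2.482 × 6371 ≈ 15812 km, so the target fraction is f = 6000/15812 ≈ 0.379.
Interpolate at f ≈ 0.379 with slerp weights a = sin((1−f)δ)/sin δ ≈ 1.631, b = sin(fδ)/sin δ ≈ 1.319.
p = a·p₁ + b·p₂ ≈ (-0.732, 0.055, 0.679); φ = arcsin(p_z) ≈ 42.80°, λ = atan2(p_y, p_x) ≈ 175.72°.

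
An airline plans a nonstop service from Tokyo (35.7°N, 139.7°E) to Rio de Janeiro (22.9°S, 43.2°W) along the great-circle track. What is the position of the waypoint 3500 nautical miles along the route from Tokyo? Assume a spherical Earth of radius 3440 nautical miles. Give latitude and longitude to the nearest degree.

Convert each endpoint to a unit vector on the sphere (x = cos φ cos λ, y = cos φ sin λ, z = sin φ).
The central angle between the endpoints is δ = arccos(p₁·p₂) ≈ 2.914 rad (167.0°). The total great-circle distance is δ·R ≈ 2.914 × 3440 ≈ 10024 nmi, so the target fraction is f = 3500/10024 ≈ 0.349.
Interpolate at f ≈ 0.349 with slerp weights a = sin((1−f)δ)/sin δ ≈ 4.197, b = sin(fδ)/sin δ ≈ 3.769.
p = a·p₁ + b·p₂ ≈ (-0.069, -0.172, 0.983); φ = arcsin(p_z) ≈ 79.32°, λ = atan2(p_y, p_x) ≈ -111.74°.

≈ 79°N, 112°W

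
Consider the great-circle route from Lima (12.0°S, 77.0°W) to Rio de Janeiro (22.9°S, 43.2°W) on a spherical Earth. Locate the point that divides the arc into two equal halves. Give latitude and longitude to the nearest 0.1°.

≈ 18.2°S, 60.6°W

The haversine formula gives a central angle δ ≈ 0.592 rad (33.9°) between the endpoints.
Interpolate at f = 1/2 with slerp weights a = sin((1−f)δ)/sin δ ≈ 0.523, b = sin(fδ)/sin δ ≈ 0.523.
p = a·p₁ + b·p₂ ≈ (0.466, -0.828, -0.312); φ = arcsin(p_z) ≈ -18.19°, λ = atan2(p_y, p_x) ≈ -60.62°.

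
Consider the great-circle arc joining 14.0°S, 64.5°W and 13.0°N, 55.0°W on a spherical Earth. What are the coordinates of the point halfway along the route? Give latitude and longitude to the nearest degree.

Convert each endpoint to a unit vector on the sphere (x = cos φ cos λ, y = cos φ sin λ, z = sin φ).
The central angle between the endpoints is δ = arccos(p₁·p₂) ≈ 0.499 rad (28.6°).
Interpolate at f = 1/2 with slerp weights a = sin((1−f)δ)/sin δ ≈ 0.516, b = sin(fδ)/sin δ ≈ 0.516.
p = a·p₁ + b·p₂ ≈ (0.504, -0.864, -0.009); φ = arcsin(p_z) ≈ -0.50°, λ = atan2(p_y, p_x) ≈ -59.74°.

≈ 1°S, 60°W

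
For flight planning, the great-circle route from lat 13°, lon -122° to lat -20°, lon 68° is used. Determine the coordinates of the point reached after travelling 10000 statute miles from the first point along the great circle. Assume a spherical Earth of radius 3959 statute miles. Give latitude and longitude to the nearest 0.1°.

From cos δ = sin φ₁ sin φ₂ + cos φ₁ cos φ₂ cos Δλ, the central angle is δ ≈ 2.935 rad (168.1°). The total great-circle distance is δ·R ≈ 2.935 × 3959 ≈ 11618 mi, so the target fraction is f = 10000/11618 ≈ 0.861.
Interpolate at f ≈ 0.861 with slerp weights a = sin((1−f)δ)/sin δ ≈ 1.933, b = sin(fδ)/sin δ ≈ 2.809.
p = a·p₁ + b·p₂ ≈ (-0.009, 0.850, -0.526); φ = arcsin(p_z) ≈ -31.73°, λ = atan2(p_y, p_x) ≈ 90.61°.

≈ lat -31.7°, lon 90.6°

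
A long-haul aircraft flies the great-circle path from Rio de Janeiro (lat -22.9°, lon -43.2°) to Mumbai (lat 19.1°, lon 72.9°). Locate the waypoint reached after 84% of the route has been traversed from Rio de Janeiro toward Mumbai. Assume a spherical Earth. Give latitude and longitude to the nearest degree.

From cos δ = sin φ₁ sin φ₂ + cos φ₁ cos φ₂ cos Δλ, the central angle is δ ≈ 2.106 rad (120.7°).
Interpolate at f = 0.84 with slerp weights a = sin((1−f)δ)/sin δ ≈ 0.384, b = sin(fδ)/sin δ ≈ 1.140.
p = a·p₁ + b·p₂ ≈ (0.575, 0.787, 0.223); φ = arcsin(p_z) ≈ 12.91°, λ = atan2(p_y, p_x) ≈ 53.85°.

≈ lat 13°, lon 54°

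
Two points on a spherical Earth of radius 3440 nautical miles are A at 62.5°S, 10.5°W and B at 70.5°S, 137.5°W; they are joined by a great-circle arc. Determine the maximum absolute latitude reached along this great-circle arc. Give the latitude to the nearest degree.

The great circle lies in the plane with unit normal n̂ = (p₁ × p₂)/|p₁ × p₂|.
Here n̂_z ≈ -0.184; the vertex latitude is φ_max = arccos|n̂_z| ≈ 79.4°.

≈ 79°S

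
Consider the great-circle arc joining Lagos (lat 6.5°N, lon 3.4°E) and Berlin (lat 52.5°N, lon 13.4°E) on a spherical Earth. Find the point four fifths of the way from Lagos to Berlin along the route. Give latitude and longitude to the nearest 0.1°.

≈ lat 43.4°N, lon 10.4°E

Write both endpoints as unit vectors p₁, p₂ with components (cos φ cos λ, cos φ sin λ, sin φ).
The central angle between the endpoints is δ = arccos(p₁·p₂) ≈ 0.816 rad (46.7°).
Interpolate at f = 4/5 with slerp weights a = sin((1−f)δ)/sin δ ≈ 0.223, b = sin(fδ)/sin δ ≈ 0.834.
p = a·p₁ + b·p₂ ≈ (0.715, 0.131, 0.687); φ = arcsin(p_z) ≈ 43.38°, λ = atan2(p_y, p_x) ≈ 10.37°.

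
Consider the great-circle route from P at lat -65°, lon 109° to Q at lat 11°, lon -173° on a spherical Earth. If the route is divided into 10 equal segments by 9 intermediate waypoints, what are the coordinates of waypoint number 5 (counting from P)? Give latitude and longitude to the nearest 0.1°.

Write both endpoints as unit vectors p₁, p₂ with components (cos φ cos λ, cos φ sin λ, sin φ).
The central angle between the endpoints is δ = arccos(p₁·p₂) ≈ 1.658 rad (95.0°).
Interpolate at f = 5/10 with slerp weights a = sin((1−f)δ)/sin δ ≈ 0.740, b = sin(fδ)/sin δ ≈ 0.740.
p = a·p₁ + b·p₂ ≈ (-0.823, 0.207, -0.529); φ = arcsin(p_z) ≈ -31.96°, λ = atan2(p_y, p_x) ≈ 165.87°.

≈ lat -32.0°, lon 165.9°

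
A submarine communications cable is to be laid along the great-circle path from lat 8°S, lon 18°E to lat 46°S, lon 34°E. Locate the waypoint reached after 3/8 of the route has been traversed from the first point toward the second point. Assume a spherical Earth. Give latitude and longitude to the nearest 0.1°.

≈ lat 22.4°S, lon 22.8°E

Write both endpoints as unit vectors p₁, p₂ with components (cos φ cos λ, cos φ sin λ, sin φ).
The central angle between the endpoints is δ = arccos(p₁·p₂) ≈ 0.705 rad (40.4°).
Interpolate at f = 3/8 with slerp weights a = sin((1−f)δ)/sin δ ≈ 0.658, b = sin(fδ)/sin δ ≈ 0.403.
p = a·p₁ + b·p₂ ≈ (0.852, 0.358, -0.382); φ = arcsin(p_z) ≈ -22.44°, λ = atan2(p_y, p_x) ≈ 22.79°.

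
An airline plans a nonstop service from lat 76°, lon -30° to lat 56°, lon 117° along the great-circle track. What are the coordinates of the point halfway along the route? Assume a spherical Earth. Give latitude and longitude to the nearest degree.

Write both endpoints as unit vectors p₁, p₂ with components (cos φ cos λ, cos φ sin λ, sin φ).
The central angle between the endpoints is δ = arccos(p₁·p₂) ≈ 0.808 rad (46.3°).
Interpolate at f = 1/2 with slerp weights a = sin((1−f)δ)/sin δ ≈ 0.544, b = sin(fδ)/sin δ ≈ 0.544.
p = a·p₁ + b·p₂ ≈ (-0.024, 0.205, 0.978); φ = arcsin(p_z) ≈ 78.08°, λ = atan2(p_y, p_x) ≈ 96.71°.

≈ lat 78°, lon 97°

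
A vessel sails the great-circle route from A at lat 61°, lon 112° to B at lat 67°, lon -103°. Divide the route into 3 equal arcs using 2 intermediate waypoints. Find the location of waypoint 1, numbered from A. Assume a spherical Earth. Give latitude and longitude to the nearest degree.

Write both endpoints as unit vectors p₁, p₂ with components (cos φ cos λ, cos φ sin λ, sin φ).
The central angle between the endpoints is δ = arccos(p₁·p₂) ≈ 0.863 rad (49.5°).
Interpolate at f = 1/3 with slerp weights a = sin((1−f)δ)/sin δ ≈ 0.716, b = sin(fδ)/sin δ ≈ 0.373.
p = a·p₁ + b·p₂ ≈ (-0.163, 0.180, 0.970); φ = arcsin(p_z) ≈ 75.96°, λ = atan2(p_y, p_x) ≈ 132.18°.

≈ lat 76°, lon 132°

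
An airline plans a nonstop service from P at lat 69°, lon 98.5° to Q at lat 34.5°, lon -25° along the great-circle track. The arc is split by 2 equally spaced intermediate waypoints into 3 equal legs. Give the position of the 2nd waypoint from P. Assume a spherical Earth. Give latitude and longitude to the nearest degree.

Write both endpoints as unit vectors p₁, p₂ with components (cos φ cos λ, cos φ sin λ, sin φ).
The central angle between the endpoints is δ = arccos(p₁·p₂) ≈ 1.196 rad (68.5°).
Interpolate at f = 2/3 with slerp weights a = sin((1−f)δ)/sin δ ≈ 0.417, b = sin(fδ)/sin δ ≈ 0.769.
p = a·p₁ + b·p₂ ≈ (0.552, -0.120, 0.825); φ = arcsin(p_z) ≈ 55.59°, λ = atan2(p_y, p_x) ≈ -12.25°.

≈ lat 56°, lon -12°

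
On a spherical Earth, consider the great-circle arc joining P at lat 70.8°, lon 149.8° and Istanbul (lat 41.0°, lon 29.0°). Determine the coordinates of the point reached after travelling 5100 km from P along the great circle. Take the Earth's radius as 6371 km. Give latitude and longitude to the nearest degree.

Write both endpoints as unit vectors p₁, p₂ with components (cos φ cos λ, cos φ sin λ, sin φ).
The central angle between the endpoints is δ = arccos(p₁·p₂) ≈ 1.056 rad (60.5°). The total great-circle distance is δ·R ≈ 1.056 × 6371 ≈ 6727 km, so the target fraction is f = 5100/6727 ≈ 0.758.
Interpolate at f ≈ 0.758 with slerp weights a = sin((1−f)δ)/sin δ ≈ 0.290, b = sin(fδ)/sin δ ≈ 0.825.
p = a·p₁ + b·p₂ ≈ (0.462, 0.350, 0.815); φ = arcsin(p_z) ≈ 54.60°, λ = atan2(p_y, p_x) ≈ 37.14°.

≈ lat 55°, lon 37°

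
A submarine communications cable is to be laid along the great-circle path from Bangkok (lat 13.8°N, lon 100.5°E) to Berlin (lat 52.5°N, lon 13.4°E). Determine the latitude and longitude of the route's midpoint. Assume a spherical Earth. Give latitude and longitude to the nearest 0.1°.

≈ lat 41.4°N, lon 69.3°E

The haversine formula gives a central angle δ ≈ 1.350 rad (77.3°) between the endpoints.
Interpolate at f = 1/2 with slerp weights a = sin((1−f)δ)/sin δ ≈ 0.640, b = sin(fδ)/sin δ ≈ 0.640.
p = a·p₁ + b·p₂ ≈ (0.266, 0.702, 0.661); φ = arcsin(p_z) ≈ 41.36°, λ = atan2(p_y, p_x) ≈ 69.25°.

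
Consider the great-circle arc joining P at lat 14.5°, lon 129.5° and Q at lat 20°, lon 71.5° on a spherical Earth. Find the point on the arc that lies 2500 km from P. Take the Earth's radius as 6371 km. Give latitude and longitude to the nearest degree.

≈ lat 19°, lon 106°

The haversine formula gives a central angle δ ≈ 0.967 rad (55.4°) between the endpoints. The total great-circle distance is δ·R ≈ 0.967 × 6371 ≈ 6161 km, so the target fraction is f = 2500/6161 ≈ 0.406.
Interpolate at f ≈ 0.406 with slerp weights a = sin((1−f)δ)/sin δ ≈ 0.660, b = sin(fδ)/sin δ ≈ 0.465.
p = a·p₁ + b·p₂ ≈ (-0.268, 0.907, 0.324); φ = arcsin(p_z) ≈ 18.92°, λ = atan2(p_y, p_x) ≈ 106.46°.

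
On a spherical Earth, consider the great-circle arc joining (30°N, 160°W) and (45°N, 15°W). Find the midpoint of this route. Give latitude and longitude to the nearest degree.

≈ (68°N, 105°W)

Write both endpoints as unit vectors p₁, p₂ with components (cos φ cos λ, cos φ sin λ, sin φ).
The central angle between the endpoints is δ = arccos(p₁·p₂) ≈ 1.719 rad (98.5°).
Interpolate at f = 1/2 with slerp weights a = sin((1−f)δ)/sin δ ≈ 0.766, b = sin(fδ)/sin δ ≈ 0.766.
p = a·p₁ + b·p₂ ≈ (-0.100, -0.367, 0.925); φ = arcsin(p_z) ≈ 67.63°, λ = atan2(p_y, p_x) ≈ -105.27°.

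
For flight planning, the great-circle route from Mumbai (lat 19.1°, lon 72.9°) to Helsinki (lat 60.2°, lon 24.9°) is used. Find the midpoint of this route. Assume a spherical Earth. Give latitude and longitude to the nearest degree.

Write both endpoints as unit vectors p₁, p₂ with components (cos φ cos λ, cos φ sin λ, sin φ).
The central angle between the endpoints is δ = arccos(p₁·p₂) ≈ 0.930 rad (53.3°).
Interpolate at f = 1/2 with slerp weights a = sin((1−f)δ)/sin δ ≈ 0.559, b = sin(fδ)/sin δ ≈ 0.559.
p = a·p₁ + b·p₂ ≈ (0.408, 0.622, 0.668); φ = arcsin(p_z) ≈ 41.94°, λ = atan2(p_y, p_x) ≈ 56.78°.

≈ lat 42°, lon 57°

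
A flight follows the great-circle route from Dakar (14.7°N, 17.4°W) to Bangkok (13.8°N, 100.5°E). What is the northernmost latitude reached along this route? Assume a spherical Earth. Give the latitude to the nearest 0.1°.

≈ 26.2°N

The great circle lies in the plane with unit normal n̂ = (p₁ × p₂)/|p₁ × p₂|.
Here n̂_z ≈ +0.897; the vertex latitude is φ_max = arccos|n̂_z| ≈ 26.2°.
Check via Clairaut: cos φ_max = |cos φ₁| · sin C = cos(14.7°)·sin(68.0°) ≈ 0.897, again giving ≈ 26.2°.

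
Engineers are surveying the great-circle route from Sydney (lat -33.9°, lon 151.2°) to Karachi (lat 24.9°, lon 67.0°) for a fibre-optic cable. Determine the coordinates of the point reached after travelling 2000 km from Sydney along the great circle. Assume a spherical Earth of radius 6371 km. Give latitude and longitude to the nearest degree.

≈ lat -25°, lon 133°

Write both endpoints as unit vectors p₁, p₂ with components (cos φ cos λ, cos φ sin λ, sin φ).
The central angle between the endpoints is δ = arccos(p₁·p₂) ≈ 1.730 rad (99.1°). The total great-circle distance is δ·R ≈ 1.730 × 6371 ≈ 11023 km, so the target fraction is f = 2000/11023 ≈ 0.181.
Interpolate at f ≈ 0.181 with slerp weights a = sin((1−f)δ)/sin δ ≈ 1.001, b = sin(fδ)/sin δ ≈ 0.313.
p = a·p₁ + b·p₂ ≈ (-0.617, 0.661, -0.426); φ = arcsin(p_z) ≈ -25.25°, λ = atan2(p_y, p_x) ≈ 133.02°.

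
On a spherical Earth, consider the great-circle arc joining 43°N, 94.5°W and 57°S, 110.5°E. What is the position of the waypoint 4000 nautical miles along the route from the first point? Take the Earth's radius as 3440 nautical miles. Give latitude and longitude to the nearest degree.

Convert each endpoint to a unit vector on the sphere (x = cos φ cos λ, y = cos φ sin λ, z = sin φ).
The central angle between the endpoints is δ = arccos(p₁·p₂) ≈ 2.773 rad (158.9°). The total great-circle distance is δ·R ≈ 2.773 × 3440 ≈ 9540 nmi, so the target fraction is f = 4000/9540 ≈ 0.419.
Interpolate at f ≈ 0.419 with slerp weights a = sin((1−f)δ)/sin δ ≈ 2.776, b = sin(fδ)/sin δ ≈ 2.550.
p = a·p₁ + b·p₂ ≈ (-0.646, -0.723, -0.246); φ = arcsin(p_z) ≈ -14.21°, λ = atan2(p_y, p_x) ≈ -131.77°.

≈ 14°S, 132°W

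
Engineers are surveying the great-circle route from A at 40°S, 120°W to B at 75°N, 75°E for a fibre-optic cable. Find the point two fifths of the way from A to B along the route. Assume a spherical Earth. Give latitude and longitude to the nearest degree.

≈ 17°N, 126°W

Convert each endpoint to a unit vector on the sphere (x = cos φ cos λ, y = cos φ sin λ, z = sin φ).
The central angle between the endpoints is δ = arccos(p₁·p₂) ≈ 2.519 rad (144.3°).
Interpolate at f = 2/5 with slerp weights a = sin((1−f)δ)/sin δ ≈ 1.712, b = sin(fδ)/sin δ ≈ 1.450.
p = a·p₁ + b·p₂ ≈ (-0.559, -0.773, 0.300); φ = arcsin(p_z) ≈ 17.47°, λ = atan2(p_y, p_x) ≈ -125.85°.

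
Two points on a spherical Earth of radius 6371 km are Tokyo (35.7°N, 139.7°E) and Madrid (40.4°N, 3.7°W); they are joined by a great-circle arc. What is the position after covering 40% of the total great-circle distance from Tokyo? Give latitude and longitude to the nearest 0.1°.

≈ 65.1°N, 96.9°E

Convert each endpoint to a unit vector on the sphere (x = cos φ cos λ, y = cos φ sin λ, z = sin φ).
The central angle between the endpoints is δ = arccos(p₁·p₂) ≈ 1.689 rad (96.8°).
Interpolate at f = 0.40 with slerp weights a = sin((1−f)δ)/sin δ ≈ 0.855, b = sin(fδ)/sin δ ≈ 0.630.
p = a·p₁ + b·p₂ ≈ (-0.051, 0.418, 0.907); φ = arcsin(p_z) ≈ 65.10°, λ = atan2(p_y, p_x) ≈ 96.92°.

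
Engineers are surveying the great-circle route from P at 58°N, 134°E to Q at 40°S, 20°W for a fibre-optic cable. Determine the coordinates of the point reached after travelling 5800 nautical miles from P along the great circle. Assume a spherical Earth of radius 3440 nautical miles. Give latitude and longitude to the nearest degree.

≈ 12°N, 9°E

From cos δ = sin φ₁ sin φ₂ + cos φ₁ cos φ₂ cos Δλ, the central angle is δ ≈ 2.714 rad (155.5°). The total great-circle distance is δ·R ≈ 2.714 × 3440 ≈ 9336 nmi, so the target fraction is f = 5800/9336 ≈ 0.621.
Interpolate at f ≈ 0.621 with slerp weights a = sin((1−f)δ)/sin δ ≈ 2.065, b = sin(fδ)/sin δ ≈ 2.396.
p = a·p₁ + b·p₂ ≈ (0.964, 0.159, 0.211); φ = arcsin(p_z) ≈ 12.20°, λ = atan2(p_y, p_x) ≈ 9.39°.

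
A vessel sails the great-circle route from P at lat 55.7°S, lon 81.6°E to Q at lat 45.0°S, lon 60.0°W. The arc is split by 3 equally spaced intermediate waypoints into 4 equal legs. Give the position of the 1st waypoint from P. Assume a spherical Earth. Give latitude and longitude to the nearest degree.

≈ lat 71°S, lon 56°E

Convert each endpoint to a unit vector on the sphere (x = cos φ cos λ, y = cos φ sin λ, z = sin φ).
The central angle between the endpoints is δ = arccos(p₁·p₂) ≈ 1.295 rad (74.2°).
Interpolate at f = 1/4 with slerp weights a = sin((1−f)δ)/sin δ ≈ 0.858, b = sin(fδ)/sin δ ≈ 0.331.
p = a·p₁ + b·p₂ ≈ (0.188, 0.276, -0.943); φ = arcsin(p_z) ≈ -70.51°, λ = atan2(p_y, p_x) ≈ 55.79°.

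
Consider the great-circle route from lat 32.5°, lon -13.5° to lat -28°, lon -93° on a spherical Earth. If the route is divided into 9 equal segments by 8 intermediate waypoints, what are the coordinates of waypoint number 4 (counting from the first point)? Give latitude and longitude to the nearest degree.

≈ lat 7°, lon -50°

Write both endpoints as unit vectors p₁, p₂ with components (cos φ cos λ, cos φ sin λ, sin φ).
The central angle between the endpoints is δ = arccos(p₁·p₂) ≈ 1.688 rad (96.7°).
Interpolate at f = 4/9 with slerp weights a = sin((1−f)δ)/sin δ ≈ 0.812, b = sin(fδ)/sin δ ≈ 0.686.
p = a·p₁ + b·p₂ ≈ (0.634, -0.765, 0.114); φ = arcsin(p_z) ≈ 6.54°, λ = atan2(p_y, p_x) ≈ -50.35°.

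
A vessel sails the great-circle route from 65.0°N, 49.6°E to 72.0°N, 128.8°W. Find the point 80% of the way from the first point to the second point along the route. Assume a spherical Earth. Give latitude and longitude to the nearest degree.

≈ 81°N, 128°W

Convert each endpoint to a unit vector on the sphere (x = cos φ cos λ, y = cos φ sin λ, z = sin φ).
The central angle between the endpoints is δ = arccos(p₁·p₂) ≈ 0.750 rad (43.0°).
Interpolate at f = 0.80 with slerp weights a = sin((1−f)δ)/sin δ ≈ 0.219, b = sin(fδ)/sin δ ≈ 0.828.
p = a·p₁ + b·p₂ ≈ (-0.100, -0.129, 0.987); φ = arcsin(p_z) ≈ 80.60°, λ = atan2(p_y, p_x) ≈ -127.89°.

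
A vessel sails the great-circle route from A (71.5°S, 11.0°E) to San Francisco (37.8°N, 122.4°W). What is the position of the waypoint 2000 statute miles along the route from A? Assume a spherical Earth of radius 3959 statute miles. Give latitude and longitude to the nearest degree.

The haversine formula gives a central angle δ ≈ 2.424 rad (138.9°) between the endpoints. The total great-circle distance is δ·R ≈ 2.424 × 3959 ≈ 9597 mi, so the target fraction is f = 2000/9597 ≈ 0.208.
Interpolate at f ≈ 0.208 with slerp weights a = sin((1−f)δ)/sin δ ≈ 1.430, b = sin(fδ)/sin δ ≈ 0.736.
p = a·p₁ + b·p₂ ≈ (0.134, -0.405, -0.905); φ = arcsin(p_z) ≈ -64.78°, λ = atan2(p_y, p_x) ≈ -71.72°.

≈ (65°S, 72°W)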